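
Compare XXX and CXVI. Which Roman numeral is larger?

XXX = 30
CXVI = 116
116 is larger

CXVI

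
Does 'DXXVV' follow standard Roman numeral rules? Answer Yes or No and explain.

'DXXVV': V should not appear more than once

No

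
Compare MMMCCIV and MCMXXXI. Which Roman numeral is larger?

MMMCCIV = 3204
MCMXXXI = 1931
3204 is larger

MMMCCIV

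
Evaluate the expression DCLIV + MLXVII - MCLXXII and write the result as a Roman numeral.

DCLIV = 654, MLXVII = 1067, MCLXXII = 1172
654 + 1067 = 1721
1721 - 1172 = 549

DXLIX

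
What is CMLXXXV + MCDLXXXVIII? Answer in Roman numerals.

CMLXXXV = 985
MCDLXXXVIII = 1488
985 + 1488 = 2473

MMCDLXXIII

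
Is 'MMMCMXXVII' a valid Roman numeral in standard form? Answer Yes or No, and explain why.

'MMMCMXXVII': Check the rules: uses only the symbols I, V, X, L, C, D, M; no symbol is repeated more than three times in a row; V, L and D each appear at most once; the only place a smaller symbol precedes a larger one is the allowed subtractive pair CM, the symbol right after such a pair (if any) is smaller than the pair's first symbol, and otherwise the values never increase from left to right. Value: M (1000) + M (1000) + M (1000) + CM (900) + X (10) + X (10) + V (5) + I (1) + I (1) = 3927. So it is a valid standard Roman numeral.

Yes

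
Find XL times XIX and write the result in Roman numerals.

XL = 40
XIX = 19
40 × 19 = 760

DCCLX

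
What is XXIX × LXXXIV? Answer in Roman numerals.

XXIX = 29
LXXXIV = 84
29 × 84 = 2436

MMCDXXXVI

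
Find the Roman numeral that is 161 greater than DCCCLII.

DCCCLII = 852
852 + 161 = 1013

MXIII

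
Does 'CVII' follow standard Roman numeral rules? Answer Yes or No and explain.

'CVII': Check the rules: uses only the symbols I, V, X, L, C, D, M; no symbol is repeated more than three times in a row; V, L and D each appear at most once; no smaller symbol precedes a larger one (values never increase from left to right). Value: C (100) + V (5) + I (1) + I (1) = 107. So it is a valid standard Roman numeral.

Yes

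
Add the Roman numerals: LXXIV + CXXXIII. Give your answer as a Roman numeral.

LXXIV = 74
CXXXIII = 133
74 + 133 = 207

CCVII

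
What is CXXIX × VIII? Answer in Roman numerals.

CXXIX = 129
VIII = 8
129 × 8 = 1032

MXXXII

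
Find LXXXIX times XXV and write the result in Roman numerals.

LXXXIX = 89
XXV = 25
89 × 25 = 2225

MMCCXXV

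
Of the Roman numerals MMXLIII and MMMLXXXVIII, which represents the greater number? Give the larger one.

MMXLIII = 2043
MMMLXXXVIII = 3088
3088 is larger

MMMLXXXVIII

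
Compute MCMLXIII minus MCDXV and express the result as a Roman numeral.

MCMLXIII = 1963
MCDXV = 1415
1963 - 1415 = 548

DXLVIII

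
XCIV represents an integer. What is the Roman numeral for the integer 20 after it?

XCIV = 94
94 + 20 = 114

CXIV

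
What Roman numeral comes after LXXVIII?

LXXVIII = 78; next is 79

LXXIX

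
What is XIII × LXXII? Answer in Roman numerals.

XIII = 13
LXXII = 72
13 × 72 = 936

CMXXXVI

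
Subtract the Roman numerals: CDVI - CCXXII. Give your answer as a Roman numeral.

CDVI = 406
CCXXII = 222
406 - 222 = 184

CLXXXIV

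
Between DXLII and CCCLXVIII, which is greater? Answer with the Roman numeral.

DXLII = 542
CCCLXVIII = 368
542 is larger

DXLII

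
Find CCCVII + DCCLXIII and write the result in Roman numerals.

CCCVII = 307
DCCLXIII = 763
307 + 763 = 1070

MLXX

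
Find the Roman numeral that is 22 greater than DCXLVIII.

DCXLVIII = 648
648 + 22 = 670

DCLXX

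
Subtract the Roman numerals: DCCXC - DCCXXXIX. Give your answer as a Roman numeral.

DCCXC = 790
DCCXXXIX = 739
790 - 739 = 51

LI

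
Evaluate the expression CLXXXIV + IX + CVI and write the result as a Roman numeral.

CLXXXIV = 184, IX = 9, CVI = 106
184 + 9 = 193
193 + 106 = 299

CCXCIX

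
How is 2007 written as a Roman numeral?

Convert 2007 to Roman numerals:
  2007 contains 2×1000 (MM)
  7 contains 1×5 (V)
  2 contains 2×1 (II)

MMVII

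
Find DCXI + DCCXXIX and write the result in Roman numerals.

DCXI = 611
DCCXXIX = 729
611 + 729 = 1340

MCCCXL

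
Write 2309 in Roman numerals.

Convert 2309 to Roman numerals:
  2309 contains 2×1000 (MM)
  309 contains 3×100 (CCC)
  9 contains 1×9 (IX)

MMCCCIX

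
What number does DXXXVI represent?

DXXXVI: D=500, X=10, X=10, X=10, V=5, I=1
500 + 10 + 10 + 10 + 5 + 1 = 536

536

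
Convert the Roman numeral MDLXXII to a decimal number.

MDLXXII: M=1000, D=500, L=50, X=10, X=10, I=1, I=1
1000 + 500 + 50 + 10 + 10 + 1 + 1 = 1572

1572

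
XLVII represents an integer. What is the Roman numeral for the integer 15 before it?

XLVII = 47
47 - 15 = 32

XXXII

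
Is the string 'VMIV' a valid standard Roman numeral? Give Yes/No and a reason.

'VMIV': V should not appear more than once

No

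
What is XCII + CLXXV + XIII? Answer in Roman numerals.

XCII = 92, CLXXV = 175, XIII = 13
92 + 175 = 267
267 + 13 = 280

CCLXXX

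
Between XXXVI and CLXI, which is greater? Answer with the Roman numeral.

XXXVI = 36
CLXI = 161
161 is larger

CLXI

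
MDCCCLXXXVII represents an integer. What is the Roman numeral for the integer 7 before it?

MDCCCLXXXVII = 1887
1887 - 7 = 1880

MDCCCLXXX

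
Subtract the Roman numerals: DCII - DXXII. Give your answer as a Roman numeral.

DCII = 602
DXXII = 522
602 - 522 = 80

LXXX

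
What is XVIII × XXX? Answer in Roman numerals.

XVIII = 18
XXX = 30
18 × 30 = 540

DXL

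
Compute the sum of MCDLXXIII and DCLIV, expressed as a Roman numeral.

MCDLXXIII = 1473
DCLIV = 654
1473 + 654 = 2127

MMCXXVII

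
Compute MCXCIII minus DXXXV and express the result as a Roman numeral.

MCXCIII = 1193
DXXXV = 535
1193 - 535 = 658

DCLVIII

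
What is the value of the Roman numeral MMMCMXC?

MMMCMXC: M=1000, M=1000, M=1000, CM=900, XC=90
1000 + 1000 + 1000 + 900 + 90 = 3990

3990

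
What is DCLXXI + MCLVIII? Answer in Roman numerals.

DCLXXI = 671
MCLVIII = 1158
671 + 1158 = 1829

MDCCCXXIX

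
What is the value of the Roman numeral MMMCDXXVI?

MMMCDXXVI: M=1000, M=1000, M=1000, CD=400, X=10, X=10, V=5, I=1
1000 + 1000 + 1000 + 400 + 10 + 10 + 5 + 1 = 3426

3426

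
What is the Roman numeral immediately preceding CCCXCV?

CCCXCV = 395, so the previous integer is 395 - 1 = 394

CCCXCIV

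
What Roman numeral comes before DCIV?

DCIV = 604, so the previous integer is 604 - 1 = 603

DCIII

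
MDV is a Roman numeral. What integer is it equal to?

MDV: M=1000, D=500, V=5
1000 + 500 + 5 = 1505

1505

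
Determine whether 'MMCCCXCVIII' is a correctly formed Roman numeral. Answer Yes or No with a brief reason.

'MMCCCXCVIII': Check the rules: uses only the symbols I, V, X, L, C, D, M; no symbol is repeated more than three times in a row; V, L and D each appear at most once; the only place a smaller symbol precedes a larger one is the allowed subtractive pair XC, the symbol right after such a pair (if any) is smaller than the pair's first symbol, and otherwise the values never increase from left to right. Value: M (1000) + M (1000) + C (100) + C (100) + C (100) + XC (90) + V (5) + I (1) + I (1) + I (1) = 2398. So it is a valid standard Roman numeral.

Yes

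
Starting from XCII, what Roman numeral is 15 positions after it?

XCII = 92
92 + 15 = 107

CVII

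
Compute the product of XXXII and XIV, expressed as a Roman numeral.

XXXII = 32
XIV = 14
32 × 14 = 448

CDXLVIII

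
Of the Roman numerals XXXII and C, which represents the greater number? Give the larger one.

XXXII = 32
C = 100
100 is larger

C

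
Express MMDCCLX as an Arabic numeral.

MMDCCLX: M=1000, M=1000, D=500, C=100, C=100, L=50, X=10
1000 + 1000 + 500 + 100 + 100 + 50 + 10 = 2760

2760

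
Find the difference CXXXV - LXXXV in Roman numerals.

CXXXV = 135
LXXXV = 85
135 - 85 = 50

L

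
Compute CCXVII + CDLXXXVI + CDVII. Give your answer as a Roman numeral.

CCXVII = 217, CDLXXXVI = 486, CDVII = 407
217 + 486 = 703
703 + 407 = 1110

MCX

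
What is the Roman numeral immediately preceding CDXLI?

CDXLI = 441, so the previous integer is 441 - 1 = 440

CDXL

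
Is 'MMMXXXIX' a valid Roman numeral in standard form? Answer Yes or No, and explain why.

'MMMXXXIX': Check the rules: uses only the symbols I, V, X, L, C, D, M; no symbol is repeated more than three times in a row; V, L and D each appear at most once; the only place a smaller symbol precedes a larger one is the allowed subtractive pair IX, the symbol right after such a pair (if any) is smaller than the pair's first symbol, and otherwise the values never increase from left to right. Value: M (1000) + M (1000) + M (1000) + X (10) + X (10) + X (10) + IX (9) = 3039. So it is a valid standard Roman numeral.

Yes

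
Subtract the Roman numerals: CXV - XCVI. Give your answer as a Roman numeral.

CXV = 115
XCVI = 96
115 - 96 = 19

XIX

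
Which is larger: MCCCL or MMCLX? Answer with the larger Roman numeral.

MCCCL = 1350
MMCLX = 2160
2160 is larger

MMCLX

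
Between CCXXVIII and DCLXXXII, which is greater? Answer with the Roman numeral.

CCXXVIII = 228
DCLXXXII = 682
682 is larger

DCLXXXII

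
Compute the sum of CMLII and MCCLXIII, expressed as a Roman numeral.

CMLII = 952
MCCLXIII = 1263
952 + 1263 = 2215

MMCCXV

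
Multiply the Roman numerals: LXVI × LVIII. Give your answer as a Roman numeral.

LXVI = 66
LVIII = 58
66 × 58 = 3828

MMMDCCCXXVIII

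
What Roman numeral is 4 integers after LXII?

LXII = 62
62 + 4 = 66

LXVI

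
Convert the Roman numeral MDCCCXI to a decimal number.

MDCCCXI: M=1000, D=500, C=100, C=100, C=100, X=10, I=1
1000 + 500 + 100 + 100 + 100 + 10 + 1 = 1811

1811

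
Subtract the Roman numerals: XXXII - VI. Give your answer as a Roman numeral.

XXXII = 32
VI = 6
32 - 6 = 26

XXVI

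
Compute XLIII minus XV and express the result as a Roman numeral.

XLIII = 43
XV = 15
43 - 15 = 28

XXVIII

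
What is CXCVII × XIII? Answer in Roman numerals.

CXCVII = 197
XIII = 13
197 × 13 = 2561

MMDLXI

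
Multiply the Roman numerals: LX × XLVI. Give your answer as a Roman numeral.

LX = 60
XLVI = 46
60 × 46 = 2760

MMDCCLX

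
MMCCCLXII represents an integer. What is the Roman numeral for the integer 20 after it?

MMCCCLXII = 2362
2362 + 20 = 2382

MMCCCLXXXII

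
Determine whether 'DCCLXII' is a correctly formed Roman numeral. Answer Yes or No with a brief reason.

'DCCLXII': Check the rules: uses only the symbols I, V, X, L, C, D, M; no symbol is repeated more than three times in a row; V, L and D each appear at most once; no smaller symbol precedes a larger one (values never increase from left to right). Value: D (500) + C (100) + C (100) + L (50) + X (10) + I (1) + I (1) = 762. So it is a valid standard Roman numeral.

Yes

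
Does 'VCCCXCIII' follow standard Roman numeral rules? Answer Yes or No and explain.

'VCCCXCIII': Invalid subtractive combination: VC

No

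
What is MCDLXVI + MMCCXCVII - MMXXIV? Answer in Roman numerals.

MCDLXVI = 1466, MMCCXCVII = 2297, MMXXIV = 2024
1466 + 2297 = 3763
3763 - 2024 = 1739

MDCCXXXIX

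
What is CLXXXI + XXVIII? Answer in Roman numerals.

CLXXXI = 181
XXVIII = 28
181 + 28 = 209

CCIX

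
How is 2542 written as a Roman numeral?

Convert 2542 to Roman numerals:
  2542 contains 2×1000 (MM)
  542 contains 1×500 (D)
  42 contains 1×40 (XL)
  2 contains 2×1 (II)

MMDXLII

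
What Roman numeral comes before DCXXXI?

DCXXXI = 631; previous is 630

DCXXX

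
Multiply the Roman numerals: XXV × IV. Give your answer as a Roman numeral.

XXV = 25
IV = 4
25 × 4 = 100

C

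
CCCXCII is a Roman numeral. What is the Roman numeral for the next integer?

CCCXCII = 392; next is 393

CCCXCIII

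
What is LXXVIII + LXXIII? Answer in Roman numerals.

LXXVIII = 78
LXXIII = 73
78 + 73 = 151

CLI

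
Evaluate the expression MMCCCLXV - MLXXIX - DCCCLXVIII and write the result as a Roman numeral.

MMCCCLXV = 2365, MLXXIX = 1079, DCCCLXVIII = 868
2365 - 1079 = 1286
1286 - 868 = 418

CDXVIII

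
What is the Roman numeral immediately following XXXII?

XXXII = 32; next is 33

XXXIII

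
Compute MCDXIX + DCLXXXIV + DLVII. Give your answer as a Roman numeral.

MCDXIX = 1419, DCLXXXIV = 684, DLVII = 557
1419 + 684 = 2103
2103 + 557 = 2660

MMDCLX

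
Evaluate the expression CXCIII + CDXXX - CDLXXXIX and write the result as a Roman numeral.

CXCIII = 193, CDXXX = 430, CDLXXXIX = 489
193 + 430 = 623
623 - 489 = 134

CXXXIV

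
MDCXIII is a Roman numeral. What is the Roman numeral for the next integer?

MDCXIII = 1613; next is 1614

MDCXIV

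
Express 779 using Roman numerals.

Convert 779 to Roman numerals:
  779 contains 1×500 (D)
  279 contains 2×100 (CC)
  79 contains 1×50 (L)
  29 contains 2×10 (XX)
  9 contains 1×9 (IX)

DCCLXXIX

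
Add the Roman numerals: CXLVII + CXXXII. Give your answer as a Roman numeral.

CXLVII = 147
CXXXII = 132
147 + 132 = 279

CCLXXIX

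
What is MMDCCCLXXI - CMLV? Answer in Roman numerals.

MMDCCCLXXI = 2871
CMLV = 955
2871 - 955 = 1916

MCMXVI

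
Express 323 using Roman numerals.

Convert 323 to Roman numerals:
  323 contains 3×100 (CCC)
  23 contains 2×10 (XX)
  3 contains 3×1 (III)

CCCXXIII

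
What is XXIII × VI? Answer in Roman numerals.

XXIII = 23
VI = 6
23 × 6 = 138

CXXXVIII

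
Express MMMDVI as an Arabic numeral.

MMMDVI: M=1000, M=1000, M=1000, D=500, V=5, I=1
1000 + 1000 + 1000 + 500 + 5 + 1 = 3506

3506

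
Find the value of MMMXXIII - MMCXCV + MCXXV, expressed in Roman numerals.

MMMXXIII = 3023, MMCXCV = 2195, MCXXV = 1125
3023 - 2195 = 828
828 + 1125 = 1953

MCMLIII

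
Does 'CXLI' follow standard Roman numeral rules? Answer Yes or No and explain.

'CXLI': Check the rules: uses only the symbols I, V, X, L, C, D, M; no symbol is repeated more than three times in a row; V, L and D each appear at most once; the only place a smaller symbol precedes a larger one is the allowed subtractive pair XL, the symbol right after such a pair (if any) is smaller than the pair's first symbol, and otherwise the values never increase from left to right. Value: C (100) + XL (40) + I (1) = 141. So it is a valid standard Roman numeral.

Yes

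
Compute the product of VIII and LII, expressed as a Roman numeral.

VIII = 8
LII = 52
8 × 52 = 416

CDXVI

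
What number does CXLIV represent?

CXLIV: C=100, XL=40, IV=4
100 + 40 + 4 = 144

144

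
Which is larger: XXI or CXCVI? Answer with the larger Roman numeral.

XXI = 21
CXCVI = 196
196 is larger

CXCVI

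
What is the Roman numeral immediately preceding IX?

IX = 9; previous is 8

VIII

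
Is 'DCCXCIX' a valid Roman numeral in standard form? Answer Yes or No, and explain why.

'DCCXCIX': Check the rules: uses only the symbols I, V, X, L, C, D, M; no symbol is repeated more than three times in a row; V, L and D each appear at most once; the only places a smaller symbol precedes a larger one are the allowed subtractive pairs XC, IX, the symbol right after such a pair (if any) is smaller than the pair's first symbol, and otherwise the values never increase from left to right. Value: D (500) + C (100) + C (100) + XC (90) + IX (9) = 799. So it is a valid standard Roman numeral.

Yes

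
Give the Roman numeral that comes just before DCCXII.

DCCXII = 712, so the previous integer is 712 - 1 = 711

DCCXI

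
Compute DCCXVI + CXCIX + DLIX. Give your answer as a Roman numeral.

DCCXVI = 716, CXCIX = 199, DLIX = 559
716 + 199 = 915
915 + 559 = 1474

MCDLXXIV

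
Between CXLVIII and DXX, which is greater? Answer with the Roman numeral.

CXLVIII = 148
DXX = 520
520 is larger

DXX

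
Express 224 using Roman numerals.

Convert 224 to Roman numerals:
  224 contains 2×100 (CC)
  24 contains 2×10 (XX)
  4 contains 1×4 (IV)

CCXXIV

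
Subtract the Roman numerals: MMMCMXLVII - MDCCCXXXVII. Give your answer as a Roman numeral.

MMMCMXLVII = 3947
MDCCCXXXVII = 1837
3947 - 1837 = 2110

MMCX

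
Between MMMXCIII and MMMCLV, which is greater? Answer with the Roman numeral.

MMMXCIII = 3093
MMMCLV = 3155
3155 is larger

MMMCLV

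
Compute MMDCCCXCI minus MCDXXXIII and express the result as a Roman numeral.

MMDCCCXCI = 2891
MCDXXXIII = 1433
2891 - 1433 = 1458

MCDLVIII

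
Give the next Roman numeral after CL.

CL = 150, so the next integer is 150 + 1 = 151

CLI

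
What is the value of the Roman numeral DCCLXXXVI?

DCCLXXXVI: D=500, C=100, C=100, L=50, X=10, X=10, X=10, V=5, I=1
500 + 100 + 100 + 50 + 10 + 10 + 10 + 5 + 1 = 786

786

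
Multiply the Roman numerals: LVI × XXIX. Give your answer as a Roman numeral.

LVI = 56
XXIX = 29
56 × 29 = 1624

MDCXXIV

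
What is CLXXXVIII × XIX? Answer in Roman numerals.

CLXXXVIII = 188
XIX = 19
188 × 19 = 3572

MMMDLXXII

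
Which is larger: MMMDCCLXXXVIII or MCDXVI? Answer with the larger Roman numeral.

MMMDCCLXXXVIII = 3788
MCDXVI = 1416
3788 is larger

MMMDCCLXXXVIII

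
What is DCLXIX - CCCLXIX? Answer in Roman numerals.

DCLXIX = 669
CCCLXIX = 369
669 - 369 = 300

CCC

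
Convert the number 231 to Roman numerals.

Convert 231 to Roman numerals:
  231 contains 2×100 (CC)
  31 contains 3×10 (XXX)
  1 contains 1×1 (I)

CCXXXI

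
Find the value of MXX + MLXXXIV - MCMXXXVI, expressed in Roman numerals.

MXX = 1020, MLXXXIV = 1084, MCMXXXVI = 1936
1020 + 1084 = 2104
2104 - 1936 = 168

CLXVIII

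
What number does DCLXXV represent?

DCLXXV: D=500, C=100, L=50, X=10, X=10, V=5
500 + 100 + 50 + 10 + 10 + 5 = 675

675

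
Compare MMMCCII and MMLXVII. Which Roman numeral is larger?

MMMCCII = 3202
MMLXVII = 2067
3202 is larger

MMMCCII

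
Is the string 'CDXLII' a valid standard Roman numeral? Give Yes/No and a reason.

'CDXLII': Check the rules: uses only the symbols I, V, X, L, C, D, M; no symbol is repeated more than three times in a row; V, L and D each appear at most once; the only places a smaller symbol precedes a larger one are the allowed subtractive pairs CD, XL, the symbol right after such a pair (if any) is smaller than the pair's first symbol, and otherwise the values never increase from left to right. Value: CD (400) + XL (40) + I (1) + I (1) = 442. So it is a valid standard Roman numeral.

Yes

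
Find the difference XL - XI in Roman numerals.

XL = 40
XI = 11
40 - 11 = 29

XXIX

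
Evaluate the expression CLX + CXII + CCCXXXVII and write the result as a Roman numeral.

CLX = 160, CXII = 112, CCCXXXVII = 337
160 + 112 = 272
272 + 337 = 609

DCIX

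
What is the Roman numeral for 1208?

Convert 1208 to Roman numerals:
  1208 contains 1×1000 (M)
  208 contains 2×100 (CC)
  8 contains 1×5 (V)
  3 contains 3×1 (III)

MCCVIII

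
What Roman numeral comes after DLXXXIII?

DLXXXIII = 583; next is 584

DLXXXIV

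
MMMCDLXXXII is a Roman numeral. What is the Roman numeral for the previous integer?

MMMCDLXXXII = 3482; previous is 3481

MMMCDLXXXI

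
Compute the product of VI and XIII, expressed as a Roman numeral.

VI = 6
XIII = 13
6 × 13 = 78

LXXVIII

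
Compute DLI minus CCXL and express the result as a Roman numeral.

DLI = 551
CCXL = 240
551 - 240 = 311

CCCXI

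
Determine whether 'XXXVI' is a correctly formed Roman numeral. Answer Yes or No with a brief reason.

'XXXVI': Check the rules: uses only the symbols I, V, X, L, C, D, M; no symbol is repeated more than three times in a row; V, L and D each appear at most once; no smaller symbol precedes a larger one (values never increase from left to right). Value: X (10) + X (10) + X (10) + V (5) + I (1) = 36. So it is a valid standard Roman numeral.

Yes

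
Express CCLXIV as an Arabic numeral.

CCLXIV: C=100, C=100, L=50, X=10, IV=4
100 + 100 + 50 + 10 + 4 = 264

264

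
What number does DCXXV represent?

DCXXV: D=500, C=100, X=10, X=10, V=5
500 + 100 + 10 + 10 + 5 = 625

625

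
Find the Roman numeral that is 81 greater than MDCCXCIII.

MDCCXCIII = 1793
1793 + 81 = 1874

MDCCCLXXIV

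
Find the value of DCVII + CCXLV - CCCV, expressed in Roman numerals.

DCVII = 607, CCXLV = 245, CCCV = 305
607 + 245 = 852
852 - 305 = 547

DXLVII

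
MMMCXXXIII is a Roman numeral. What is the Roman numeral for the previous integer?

MMMCXXXIII = 3133, so the previous integer is 3133 - 1 = 3132

MMMCXXXII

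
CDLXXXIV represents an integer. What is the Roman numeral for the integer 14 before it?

CDLXXXIV = 484
484 - 14 = 470

CDLXX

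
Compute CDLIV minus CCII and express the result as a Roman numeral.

CDLIV = 454
CCII = 202
454 - 202 = 252

CCLII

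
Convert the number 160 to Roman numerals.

Convert 160 to Roman numerals:
  160 contains 1×100 (C)
  60 contains 1×50 (L)
  10 contains 1×10 (X)

CLX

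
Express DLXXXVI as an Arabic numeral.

DLXXXVI: D=500, L=50, X=10, X=10, X=10, V=5, I=1
500 + 50 + 10 + 10 + 10 + 5 + 1 = 586

586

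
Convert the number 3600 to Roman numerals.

Convert 3600 to Roman numerals:
  3600 contains 3×1000 (MMM)
  600 contains 1×500 (D)
  100 contains 1×100 (C)

MMMDC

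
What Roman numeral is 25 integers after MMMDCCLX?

MMMDCCLX = 3760
3760 + 25 = 3785

MMMDCCLXXXV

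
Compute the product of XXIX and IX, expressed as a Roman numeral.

XXIX = 29
IX = 9
29 × 9 = 261

CCLXI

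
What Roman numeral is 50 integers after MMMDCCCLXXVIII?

MMMDCCCLXXVIII = 3878
3878 + 50 = 3928

MMMCMXXVIII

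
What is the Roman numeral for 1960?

Convert 1960 to Roman numerals:
  1960 contains 1×1000 (M)
  960 contains 1×900 (CM)
  60 contains 1×50 (L)
  10 contains 1×10 (X)

MCMLX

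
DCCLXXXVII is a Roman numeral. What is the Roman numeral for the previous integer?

DCCLXXXVII = 787, so the previous integer is 787 - 1 = 786

DCCLXXXVI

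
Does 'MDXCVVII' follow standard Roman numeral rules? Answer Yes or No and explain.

'MDXCVVII': V should not appear more than once

No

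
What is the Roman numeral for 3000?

Convert 3000 to Roman numerals:
  3000 contains 3×1000 (MMM)

MMM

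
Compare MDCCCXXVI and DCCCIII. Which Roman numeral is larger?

MDCCCXXVI = 1826
DCCCIII = 803
1826 is larger

MDCCCXXVI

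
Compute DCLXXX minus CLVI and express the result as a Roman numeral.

DCLXXX = 680
CLVI = 156
680 - 156 = 524

DXXIV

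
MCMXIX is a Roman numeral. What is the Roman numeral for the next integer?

MCMXIX = 1919; next is 1920

MCMXX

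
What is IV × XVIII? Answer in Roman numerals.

IV = 4
XVIII = 18
4 × 18 = 72

LXXII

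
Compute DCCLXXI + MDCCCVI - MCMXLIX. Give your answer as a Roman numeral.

DCCLXXI = 771, MDCCCVI = 1806, MCMXLIX = 1949
771 + 1806 = 2577
2577 - 1949 = 628

DCXXVIII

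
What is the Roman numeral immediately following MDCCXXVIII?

MDCCXXVIII = 1728; next is 1729

MDCCXXIX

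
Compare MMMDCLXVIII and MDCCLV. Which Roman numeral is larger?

MMMDCLXVIII = 3668
MDCCLV = 1755
3668 is larger

MMMDCLXVIII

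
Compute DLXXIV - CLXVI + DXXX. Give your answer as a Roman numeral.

DLXXIV = 574, CLXVI = 166, DXXX = 530
574 - 166 = 408
408 + 530 = 938

CMXXXVIII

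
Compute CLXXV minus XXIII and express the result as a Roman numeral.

CLXXV = 175
XXIII = 23
175 - 23 = 152

CLII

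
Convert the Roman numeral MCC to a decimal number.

MCC: M=1000, C=100, C=100
1000 + 100 + 100 = 1200

1200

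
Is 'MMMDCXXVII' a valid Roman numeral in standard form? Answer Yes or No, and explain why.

'MMMDCXXVII': Check the rules: uses only the symbols I, V, X, L, C, D, M; no symbol is repeated more than three times in a row; V, L and D each appear at most once; no smaller symbol precedes a larger one (values never increase from left to right). Value: M (1000) + M (1000) + M (1000) + D (500) + C (100) + X (10) + X (10) + V (5) + I (1) + I (1) = 3627. So it is a valid standard Roman numeral.

Yes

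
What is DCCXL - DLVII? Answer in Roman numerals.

DCCXL = 740
DLVII = 557
740 - 557 = 183

CLXXXIII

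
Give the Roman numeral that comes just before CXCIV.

CXCIV = 194, so the previous integer is 194 - 1 = 193

CXCIII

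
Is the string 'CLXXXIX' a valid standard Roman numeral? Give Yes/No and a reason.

'CLXXXIX': Check the rules: uses only the symbols I, V, X, L, C, D, M; no symbol is repeated more than three times in a row; V, L and D each appear at most once; the only place a smaller symbol precedes a larger one is the allowed subtractive pair IX, the symbol right after such a pair (if any) is smaller than the pair's first symbol, and otherwise the values never increase from left to right. Value: C (100) + L (50) + X (10) + X (10) + X (10) + IX (9) = 189. So it is a valid standard Roman numeral.

Yes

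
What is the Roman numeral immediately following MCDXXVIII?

MCDXXVIII = 1428, so the next integer is 1428 + 1 = 1429

MCDXXIX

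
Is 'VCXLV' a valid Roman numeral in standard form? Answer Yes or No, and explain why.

'VCXLV': V should not appear more than once

No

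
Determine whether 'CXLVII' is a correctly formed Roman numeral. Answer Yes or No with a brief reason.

'CXLVII': Check the rules: uses only the symbols I, V, X, L, C, D, M; no symbol is repeated more than three times in a row; V, L and D each appear at most once; the only place a smaller symbol precedes a larger one is the allowed subtractive pair XL, the symbol right after such a pair (if any) is smaller than the pair's first symbol, and otherwise the values never increase from left to right. Value: C (100) + XL (40) + V (5) + I (1) + I (1) = 147. So it is a valid standard Roman numeral.

Yes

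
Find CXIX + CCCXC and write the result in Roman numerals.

CXIX = 119
CCCXC = 390
119 + 390 = 509

DIX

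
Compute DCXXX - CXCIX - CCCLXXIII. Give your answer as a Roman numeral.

DCXXX = 630, CXCIX = 199, CCCLXXIII = 373
630 - 199 = 431
431 - 373 = 58

LVIII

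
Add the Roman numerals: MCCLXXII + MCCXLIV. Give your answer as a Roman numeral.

MCCLXXII = 1272
MCCXLIV = 1244
1272 + 1244 = 2516

MMDXVI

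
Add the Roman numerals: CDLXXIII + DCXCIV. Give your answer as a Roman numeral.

CDLXXIII = 473
DCXCIV = 694
473 + 694 = 1167

MCLXVII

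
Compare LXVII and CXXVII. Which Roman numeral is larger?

LXVII = 67
CXXVII = 127
127 is larger

CXXVII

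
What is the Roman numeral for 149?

Convert 149 to Roman numerals:
  149 contains 1×100 (C)
  49 contains 1×40 (XL)
  9 contains 1×9 (IX)

CXLIX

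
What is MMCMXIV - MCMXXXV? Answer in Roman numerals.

MMCMXIV = 2914
MCMXXXV = 1935
2914 - 1935 = 979

CMLXXIX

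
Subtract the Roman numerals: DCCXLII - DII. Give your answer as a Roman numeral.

DCCXLII = 742
DII = 502
742 - 502 = 240

CCXL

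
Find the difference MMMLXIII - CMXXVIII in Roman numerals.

MMMLXIII = 3063
CMXXVIII = 928
3063 - 928 = 2135

MMCXXXV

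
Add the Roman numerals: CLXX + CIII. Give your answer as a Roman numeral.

CLXX = 170
CIII = 103
170 + 103 = 273

CCLXXIII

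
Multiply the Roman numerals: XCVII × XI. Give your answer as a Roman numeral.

XCVII = 97
XI = 11
97 × 11 = 1067

MLXVII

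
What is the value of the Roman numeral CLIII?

CLIII: C=100, L=50, I=1, I=1, I=1
100 + 50 + 1 + 1 + 1 = 153

153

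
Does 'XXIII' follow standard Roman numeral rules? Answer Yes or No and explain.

'XXIII': Check the rules: uses only the symbols I, V, X, L, C, D, M; no symbol is repeated more than three times in a row; V, L and D each appear at most once; no smaller symbol precedes a larger one (values never increase from left to right). Value: X (10) + X (10) + I (1) + I (1) + I (1) = 23. So it is a valid standard Roman numeral.

Yes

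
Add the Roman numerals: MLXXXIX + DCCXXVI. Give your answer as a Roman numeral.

MLXXXIX = 1089
DCCXXVI = 726
1089 + 726 = 1815

MDCCCXV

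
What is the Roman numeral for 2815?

Convert 2815 to Roman numerals:
  2815 contains 2×1000 (MM)
  815 contains 1×500 (D)
  315 contains 3×100 (CCC)
  15 contains 1×10 (X)
  5 contains 1×5 (V)

MMDCCCXV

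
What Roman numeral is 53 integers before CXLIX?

CXLIX = 149
149 - 53 = 96

XCVI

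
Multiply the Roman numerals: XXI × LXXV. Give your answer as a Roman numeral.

XXI = 21
LXXV = 75
21 × 75 = 1575

MDLXXV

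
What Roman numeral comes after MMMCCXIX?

MMMCCXIX = 3219; next is 3220

MMMCCXX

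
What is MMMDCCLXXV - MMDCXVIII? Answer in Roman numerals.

MMMDCCLXXV = 3775
MMDCXVIII = 2618
3775 - 2618 = 1157

MCLVII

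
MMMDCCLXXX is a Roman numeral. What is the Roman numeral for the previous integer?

MMMDCCLXXX = 3780, so the previous integer is 3780 - 1 = 3779

MMMDCCLXXIX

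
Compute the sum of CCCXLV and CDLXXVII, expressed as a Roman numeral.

CCCXLV = 345
CDLXXVII = 477
345 + 477 = 822

DCCCXXII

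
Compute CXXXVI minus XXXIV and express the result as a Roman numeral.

CXXXVI = 136
XXXIV = 34
136 - 34 = 102

CII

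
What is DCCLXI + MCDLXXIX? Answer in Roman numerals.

DCCLXI = 761
MCDLXXIX = 1479
761 + 1479 = 2240

MMCCXL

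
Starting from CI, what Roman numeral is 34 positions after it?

CI = 101
101 + 34 = 135

CXXXV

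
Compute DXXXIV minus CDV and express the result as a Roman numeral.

DXXXIV = 534
CDV = 405
534 - 405 = 129

CXXIX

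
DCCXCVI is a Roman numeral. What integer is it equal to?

DCCXCVI: D=500, C=100, C=100, XC=90, V=5, I=1
500 + 100 + 100 + 90 + 5 + 1 = 796

796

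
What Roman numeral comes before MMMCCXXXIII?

MMMCCXXXIII = 3233, so the previous integer is 3233 - 1 = 3232

MMMCCXXXII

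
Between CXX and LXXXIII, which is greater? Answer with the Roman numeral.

CXX = 120
LXXXIII = 83
120 is larger

CXX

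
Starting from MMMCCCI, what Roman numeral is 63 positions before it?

MMMCCCI = 3301
3301 - 63 = 3238

MMMCCXXXVIII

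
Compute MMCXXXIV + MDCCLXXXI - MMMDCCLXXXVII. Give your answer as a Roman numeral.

MMCXXXIV = 2134, MDCCLXXXI = 1781, MMMDCCLXXXVII = 3787
2134 + 1781 = 3915
3915 - 3787 = 128

CXXVIII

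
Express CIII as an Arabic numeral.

CIII: C=100, I=1, I=1, I=1
100 + 1 + 1 + 1 = 103

103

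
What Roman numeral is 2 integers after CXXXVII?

CXXXVII = 137
137 + 2 = 139

CXXXIX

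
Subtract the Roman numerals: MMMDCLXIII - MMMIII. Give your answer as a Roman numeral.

MMMDCLXIII = 3663
MMMIII = 3003
3663 - 3003 = 660

DCLX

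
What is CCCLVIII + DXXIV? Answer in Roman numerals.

CCCLVIII = 358
DXXIV = 524
358 + 524 = 882

DCCCLXXXII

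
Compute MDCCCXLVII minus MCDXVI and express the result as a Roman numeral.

MDCCCXLVII = 1847
MCDXVI = 1416
1847 - 1416 = 431

CDXXXI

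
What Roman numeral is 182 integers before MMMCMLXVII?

MMMCMLXVII = 3967
3967 - 182 = 3785

MMMDCCLXXXV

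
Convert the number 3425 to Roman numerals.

Convert 3425 to Roman numerals:
  3425 contains 3×1000 (MMM)
  425 contains 1×400 (CD)
  25 contains 2×10 (XX)
  5 contains 1×5 (V)

MMMCDXXV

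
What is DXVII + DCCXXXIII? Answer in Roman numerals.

DXVII = 517
DCCXXXIII = 733
517 + 733 = 1250

MCCL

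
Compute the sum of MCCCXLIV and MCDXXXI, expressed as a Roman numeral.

MCCCXLIV = 1344
MCDXXXI = 1431
1344 + 1431 = 2775

MMDCCLXXV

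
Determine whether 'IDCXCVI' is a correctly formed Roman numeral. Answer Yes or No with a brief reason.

'IDCXCVI': Invalid subtractive combination: ID

No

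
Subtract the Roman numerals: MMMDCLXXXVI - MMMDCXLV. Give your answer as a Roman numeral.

MMMDCLXXXVI = 3686
MMMDCXLV = 3645
3686 - 3645 = 41

XLI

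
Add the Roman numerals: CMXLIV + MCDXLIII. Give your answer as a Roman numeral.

CMXLIV = 944
MCDXLIII = 1443
944 + 1443 = 2387

MMCCCLXXXVII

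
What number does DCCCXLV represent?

DCCCXLV: D=500, C=100, C=100, C=100, XL=40, V=5
500 + 100 + 100 + 100 + 40 + 5 = 845

845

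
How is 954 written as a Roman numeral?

Convert 954 to Roman numerals:
  954 contains 1×900 (CM)
  54 contains 1×50 (L)
  4 contains 1×4 (IV)

CMLIV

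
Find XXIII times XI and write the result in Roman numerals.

XXIII = 23
XI = 11
23 × 11 = 253

CCLIII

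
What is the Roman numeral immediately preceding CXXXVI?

CXXXVI = 136, so the previous integer is 136 - 1 = 135

CXXXV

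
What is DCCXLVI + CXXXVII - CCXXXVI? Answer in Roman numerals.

DCCXLVI = 746, CXXXVII = 137, CCXXXVI = 236
746 + 137 = 883
883 - 236 = 647

DCXLVII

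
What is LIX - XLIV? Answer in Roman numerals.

LIX = 59
XLIV = 44
59 - 44 = 15

XV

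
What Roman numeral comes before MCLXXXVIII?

MCLXXXVIII = 1188; previous is 1187

MCLXXXVII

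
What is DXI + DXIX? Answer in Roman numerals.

DXI = 511
DXIX = 519
511 + 519 = 1030

MXXX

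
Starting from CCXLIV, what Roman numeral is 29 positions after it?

CCXLIV = 244
244 + 29 = 273

CCLXXIII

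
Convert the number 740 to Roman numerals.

Convert 740 to Roman numerals:
  740 contains 1×500 (D)
  240 contains 2×100 (CC)
  40 contains 1×40 (XL)

DCCXL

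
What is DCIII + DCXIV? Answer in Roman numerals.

DCIII = 603
DCXIV = 614
603 + 614 = 1217

MCCXVII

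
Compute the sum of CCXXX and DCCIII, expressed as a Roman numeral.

CCXXX = 230
DCCIII = 703
230 + 703 = 933

CMXXXIII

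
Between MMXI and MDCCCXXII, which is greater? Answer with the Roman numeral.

MMXI = 2011
MDCCCXXII = 1822
2011 is larger

MMXI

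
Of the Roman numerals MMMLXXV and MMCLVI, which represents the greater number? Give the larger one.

MMMLXXV = 3075
MMCLVI = 2156
3075 is larger

MMMLXXV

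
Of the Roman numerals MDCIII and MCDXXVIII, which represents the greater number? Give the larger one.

MDCIII = 1603
MCDXXVIII = 1428
1603 is larger

MDCIII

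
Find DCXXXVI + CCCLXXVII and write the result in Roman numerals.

DCXXXVI = 636
CCCLXXVII = 377
636 + 377 = 1013

MXIII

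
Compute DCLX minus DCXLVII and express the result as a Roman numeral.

DCLX = 660
DCXLVII = 647
660 - 647 = 13

XIII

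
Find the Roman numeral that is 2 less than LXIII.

LXIII = 63
63 - 2 = 61

LXI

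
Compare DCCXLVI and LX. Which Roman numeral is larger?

DCCXLVI = 746
LX = 60
746 is larger

DCCXLVI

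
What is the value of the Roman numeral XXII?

XXII: X=10, X=10, I=1, I=1
10 + 10 + 1 + 1 = 22

22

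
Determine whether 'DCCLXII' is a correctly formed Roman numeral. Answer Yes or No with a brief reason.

'DCCLXII': Check the rules: uses only the symbols I, V, X, L, C, D, M; no symbol is repeated more than three times in a row; V, L and D each appear at most once; no smaller symbol precedes a larger one (values never increase from left to right). Value: D (500) + C (100) + C (100) + L (50) + X (10) + I (1) + I (1) = 762. So it is a valid standard Roman numeral.

Yes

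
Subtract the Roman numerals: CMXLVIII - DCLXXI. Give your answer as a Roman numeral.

CMXLVIII = 948
DCLXXI = 671
948 - 671 = 277

CCLXXVII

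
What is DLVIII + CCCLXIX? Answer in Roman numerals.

DLVIII = 558
CCCLXIX = 369
558 + 369 = 927

CMXXVII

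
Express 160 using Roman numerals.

Convert 160 to Roman numerals:
  160 contains 1×100 (C)
  60 contains 1×50 (L)
  10 contains 1×10 (X)

CLX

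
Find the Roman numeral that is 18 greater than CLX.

CLX = 160
160 + 18 = 178

CLXXVIII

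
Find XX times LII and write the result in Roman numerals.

XX = 20
LII = 52
20 × 52 = 1040

MXL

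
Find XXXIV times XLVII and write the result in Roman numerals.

XXXIV = 34
XLVII = 47
34 × 47 = 1598

MDXCVIII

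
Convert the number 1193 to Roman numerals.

Convert 1193 to Roman numerals:
  1193 contains 1×1000 (M)
  193 contains 1×100 (C)
  93 contains 1×90 (XC)
  3 contains 3×1 (III)

MCXCIII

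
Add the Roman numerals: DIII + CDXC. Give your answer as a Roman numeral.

DIII = 503
CDXC = 490
503 + 490 = 993

CMXCIII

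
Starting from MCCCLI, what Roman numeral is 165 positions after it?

MCCCLI = 1351
1351 + 165 = 1516

MDXVI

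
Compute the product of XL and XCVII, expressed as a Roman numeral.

XL = 40
XCVII = 97
40 × 97 = 3880

MMMDCCCLXXX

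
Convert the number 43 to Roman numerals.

Convert 43 to Roman numerals:
  43 contains 1×40 (XL)
  3 contains 3×1 (III)

XLIII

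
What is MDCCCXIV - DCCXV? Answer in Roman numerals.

MDCCCXIV = 1814
DCCXV = 715
1814 - 715 = 1099

MXCIX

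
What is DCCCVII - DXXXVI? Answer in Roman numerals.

DCCCVII = 807
DXXXVI = 536
807 - 536 = 271

CCLXXI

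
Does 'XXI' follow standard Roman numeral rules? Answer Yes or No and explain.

'XXI': Check the rules: uses only the symbols I, V, X, L, C, D, M; no symbol is repeated more than three times in a row; V, L and D each appear at most once; no smaller symbol precedes a larger one (values never increase from left to right). Value: X (10) + X (10) + I (1) = 21. So it is a valid standard Roman numeral.

Yes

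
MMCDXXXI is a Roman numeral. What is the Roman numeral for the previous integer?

MMCDXXXI = 2431; previous is 2430

MMCDXXX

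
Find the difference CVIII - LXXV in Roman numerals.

CVIII = 108
LXXV = 75
108 - 75 = 33

XXXIII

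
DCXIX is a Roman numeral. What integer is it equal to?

DCXIX: D=500, C=100, X=10, IX=9
500 + 100 + 10 + 9 = 619

619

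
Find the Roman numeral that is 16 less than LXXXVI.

LXXXVI = 86
86 - 16 = 70

LXX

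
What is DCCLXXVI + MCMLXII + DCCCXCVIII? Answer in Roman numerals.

DCCLXXVI = 776, MCMLXII = 1962, DCCCXCVIII = 898
776 + 1962 = 2738
2738 + 898 = 3636

MMMDCXXXVI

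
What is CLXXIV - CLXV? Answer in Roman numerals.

CLXXIV = 174
CLXV = 165
174 - 165 = 9

IX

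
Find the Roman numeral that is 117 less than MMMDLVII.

MMMDLVII = 3557
3557 - 117 = 3440

MMMCDXL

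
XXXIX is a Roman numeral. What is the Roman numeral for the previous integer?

XXXIX = 39, so the previous integer is 39 - 1 = 38

XXXVIII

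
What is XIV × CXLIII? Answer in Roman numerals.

XIV = 14
CXLIII = 143
14 × 143 = 2002

MMII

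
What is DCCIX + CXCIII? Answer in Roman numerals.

DCCIX = 709
CXCIII = 193
709 + 193 = 902

CMII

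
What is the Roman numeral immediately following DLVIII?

DLVIII = 558, so the next integer is 558 + 1 = 559

DLIX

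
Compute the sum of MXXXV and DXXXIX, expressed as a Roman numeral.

MXXXV = 1035
DXXXIX = 539
1035 + 539 = 1574

MDLXXIV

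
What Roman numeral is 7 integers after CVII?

CVII = 107
107 + 7 = 114

CXIV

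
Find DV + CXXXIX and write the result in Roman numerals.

DV = 505
CXXXIX = 139
505 + 139 = 644

DCXLIV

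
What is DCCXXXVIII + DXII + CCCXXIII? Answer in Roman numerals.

DCCXXXVIII = 738, DXII = 512, CCCXXIII = 323
738 + 512 = 1250
1250 + 323 = 1573

MDLXXIII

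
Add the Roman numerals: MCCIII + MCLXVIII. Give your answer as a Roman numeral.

MCCIII = 1203
MCLXVIII = 1168
1203 + 1168 = 2371

MMCCCLXXI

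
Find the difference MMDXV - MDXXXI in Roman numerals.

MMDXV = 2515
MDXXXI = 1531
2515 - 1531 = 984

CMLXXXIV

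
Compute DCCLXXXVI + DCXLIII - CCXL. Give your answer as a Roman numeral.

DCCLXXXVI = 786, DCXLIII = 643, CCXL = 240
786 + 643 = 1429
1429 - 240 = 1189

MCLXXXIX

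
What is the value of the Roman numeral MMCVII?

MMCVII: M=1000, M=1000, C=100, V=5, I=1, I=1
1000 + 1000 + 100 + 5 + 1 + 1 = 2107

2107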